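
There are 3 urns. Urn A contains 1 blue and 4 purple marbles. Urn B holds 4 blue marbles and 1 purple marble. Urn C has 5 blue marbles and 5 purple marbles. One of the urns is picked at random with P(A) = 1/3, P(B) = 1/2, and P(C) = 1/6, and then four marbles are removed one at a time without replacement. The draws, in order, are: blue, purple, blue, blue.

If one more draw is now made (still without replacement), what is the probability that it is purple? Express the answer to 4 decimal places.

Compute the likelihood of the observed sequence for each case: P(data | urn A) = (1/5)(4/4)(0/3) = 0; P(data | urn B) = (4/5)(1/4)(3/3)(2/2) = 0.2; P(data | urn C) = (5/10)(5/9)(4/8)(3/7) = 0.059524.
Weighting by the prior gives 1/3 · 0 = 0, 1/2 · 0.2 = 0.1, 1/6 · 0.059524 = 0.0099206; these sum to 0.10992.
Dividing through by the total gives posterior P(urn A | data) = 0, P(urn B | data) = 0.90975, P(urn C | data) = 0.090253.
Averaging over the posterior, P(purple next | data) = (0)(0.90975) + (2/3)(0.090253) = 0.060168.

0.0602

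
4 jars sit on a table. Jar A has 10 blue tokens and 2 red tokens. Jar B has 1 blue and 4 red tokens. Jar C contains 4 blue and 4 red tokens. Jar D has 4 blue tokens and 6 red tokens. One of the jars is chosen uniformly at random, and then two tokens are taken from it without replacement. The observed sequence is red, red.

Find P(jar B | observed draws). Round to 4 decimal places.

Under each hypothesis, the probability of the observed sequence is: P(data | jar A) = (2/12)(1/11) = 0.015152; P(data | jar B) = (4/5)(3/4) = 0.6; P(data | jar C) = (4/8)(3/7) = 0.21429; P(data | jar D) = (6/10)(5/9) = 0.33333.
The prior-weighted likelihoods are 1/4 · 0.015152 = 0.0037879, 1/4 · 0.6 = 0.15, 1/4 · 0.21429 = 0.053571, 1/4 · 0.33333 = 0.083333; these sum to 0.29069.
So P(jar B | data) = (0.15) / (0.29069) = 0.51601.

0.5160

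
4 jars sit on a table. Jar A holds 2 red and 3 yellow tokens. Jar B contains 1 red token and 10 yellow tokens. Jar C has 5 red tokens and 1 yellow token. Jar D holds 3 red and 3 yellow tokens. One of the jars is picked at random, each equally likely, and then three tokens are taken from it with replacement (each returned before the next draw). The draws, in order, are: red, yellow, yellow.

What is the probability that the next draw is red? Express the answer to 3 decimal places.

The likelihood of the observed sequence under each hypothesis: P(data | jar A) = (2/5)(3/5)(3/5) = 0.144; P(data | jar B) = (1/11)(10/11)(10/11) = 0.075131; P(data | jar C) = (5/6)(1/6)(1/6) = 0.023148; P(data | jar D) = (3/6)(3/6)(3/6) = 0.125.
Multiplying each by its prior: 1/4 · 0.144 = 0.036, 1/4 · 0.075131 = 0.018783, 1/4 · 0.023148 = 0.005787, 1/4 · 0.125 = 0.03125; summing to 0.09182.
Dividing through by the total gives posterior P(jar A | data) = 0.39207, P(jar B | data) = 0.20456, P(jar C | data) = 0.063026, P(jar D | data) = 0.34034.
The predictive probability is P(red next | data) = (2/5)(0.39207) + (1/11)(0.20456) + (5/6)(0.063026) + (1/2)(0.34034) = 0.39812.

0.398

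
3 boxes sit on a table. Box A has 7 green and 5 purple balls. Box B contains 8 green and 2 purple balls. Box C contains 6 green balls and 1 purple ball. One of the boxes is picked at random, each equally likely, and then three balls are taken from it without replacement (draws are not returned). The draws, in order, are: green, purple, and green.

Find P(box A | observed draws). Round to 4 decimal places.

0.3477

For each hypothesis, P(data | H) works out to: P(data | box A) = (7/12)(5/11)(6/10) = 0.15909; P(data | box B) = (8/10)(2/9)(7/8) = 0.15556; P(data | box C) = (6/7)(1/6)(5/5) = 0.14286.
Weighting by the prior gives 1/3 · 0.15909 = 0.05303, 1/3 · 0.15556 = 0.051852, 1/3 · 0.14286 = 0.047619; summing to 0.1525.
So P(box A | data) = (0.05303) / (0.1525) = 0.34774.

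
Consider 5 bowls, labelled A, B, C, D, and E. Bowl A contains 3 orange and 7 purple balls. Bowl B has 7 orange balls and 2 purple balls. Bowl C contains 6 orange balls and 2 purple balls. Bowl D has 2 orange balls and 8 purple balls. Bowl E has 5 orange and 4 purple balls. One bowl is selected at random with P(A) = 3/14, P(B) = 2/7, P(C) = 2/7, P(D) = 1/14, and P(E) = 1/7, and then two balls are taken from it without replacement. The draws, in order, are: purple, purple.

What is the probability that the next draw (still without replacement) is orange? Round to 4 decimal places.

For each hypothesis, P(data | H) works out to: P(data | bowl A) = (7/10)(6/9) = 7/15; P(data | bowl B) = (2/9)(1/8) = 1/36; P(data | bowl C) = (2/8)(1/7) = 1/28; P(data | bowl D) = (8/10)(7/9) = 28/45; P(data | bowl E) = (4/9)(3/8) = 1/6.
The prior-weighted likelihoods are 3/14 · 7/15 = 1/10, 2/7 · 1/36 = 1/126, 2/7 · 1/28 = 1/98, 1/14 · 28/45 = 2/45, 1/7 · 1/6 = 1/42; these sum to 137/735.
The posterior is then P(bowl A | data) = 0.5365, P(bowl B | data) = 0.042579, P(bowl C | data) = 0.054745, P(bowl D | data) = 0.23844, P(bowl E | data) = 0.12774.
So P(orange next | data) = Σ P(orange next | H) P(H | data) = (3/8)(0.5365) + (1)(0.042579) + (1)(0.054745) + (1/4)(0.23844) + (5/7)(0.12774) = 0.44936.

0.4494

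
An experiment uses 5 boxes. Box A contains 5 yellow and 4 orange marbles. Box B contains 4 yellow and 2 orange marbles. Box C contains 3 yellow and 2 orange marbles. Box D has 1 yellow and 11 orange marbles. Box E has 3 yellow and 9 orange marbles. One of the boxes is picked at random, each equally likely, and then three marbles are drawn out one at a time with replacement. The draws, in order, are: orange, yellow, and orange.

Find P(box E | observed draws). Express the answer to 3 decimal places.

Under each hypothesis, the probability of the observed sequence is: P(data | box A) = (4/9)(5/9)(4/9) = 0.10974; P(data | box B) = (2/6)(4/6)(2/6) = 0.074074; P(data | box C) = (2/5)(3/5)(2/5) = 0.096; P(data | box D) = (11/12)(1/12)(11/12) = 0.070023; P(data | box E) = (9/12)(3/12)(9/12) = 0.14062.
The prior-weighted likelihoods are 1/5 · 0.10974 = 0.021948, 1/5 · 0.074074 = 0.014815, 1/5 · 0.096 = 0.0192, 1/5 · 0.070023 = 0.014005, 1/5 · 0.14062 = 0.028125; with total 0.098092.
By Bayes' rule, P(box E | data) = (0.028125) / (0.098092) = 0.28672.

0.287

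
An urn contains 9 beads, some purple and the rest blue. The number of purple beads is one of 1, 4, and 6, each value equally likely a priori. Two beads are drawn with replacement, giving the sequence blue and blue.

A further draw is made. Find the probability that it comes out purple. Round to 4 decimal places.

0.2472

Under each hypothesis, the probability of the observed sequence is: P(data | r = 1) = (8/9)(8/9) = 64/81; P(data | r = 4) = (5/9)(5/9) = 25/81; P(data | r = 6) = (3/9)(3/9) = 1/9.
Multiplying each by its prior: 1/3 · 64/81 = 64/243, 1/3 · 25/81 = 25/243, 1/3 · 1/9 = 1/27; these sum to 98/243.
The posterior is then P(r = 1 | data) = 32/49, P(r = 4 | data) = 25/98, P(r = 6 | data) = 9/98.
Averaging over the posterior, P(purple next | data) = (1/9)(32/49) + (4/9)(25/98) + (2/3)(9/98) = 109/441.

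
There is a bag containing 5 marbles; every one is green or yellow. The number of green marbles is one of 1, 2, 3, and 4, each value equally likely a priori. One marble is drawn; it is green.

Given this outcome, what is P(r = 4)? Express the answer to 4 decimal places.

0.4000

Under each hypothesis, the probability of this draw is: P(data | r = 1) = (1/5) = 1/5; P(data | r = 2) = (2/5) = 2/5; P(data | r = 3) = (3/5) = 3/5; P(data | r = 4) = (4/5) = 4/5.
The prior-weighted likelihoods are 1/4 · 1/5 = 1/20, 1/4 · 2/5 = 1/10, 1/4 · 3/5 = 3/20, 1/4 · 4/5 = 1/5; with total 1/2.
Therefore the posterior P(r = 4 | data) = (1/5) / (1/2) = 2/5.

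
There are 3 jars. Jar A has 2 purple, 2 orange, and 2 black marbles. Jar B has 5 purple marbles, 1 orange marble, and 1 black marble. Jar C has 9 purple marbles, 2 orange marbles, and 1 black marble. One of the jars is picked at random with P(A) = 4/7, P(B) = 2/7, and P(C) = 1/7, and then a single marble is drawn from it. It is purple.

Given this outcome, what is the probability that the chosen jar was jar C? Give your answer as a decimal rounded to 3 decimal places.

0.214

The likelihood of this draw under each hypothesis: P(data | jar A) = (2/6) = 1/3; P(data | jar B) = (5/7) = 5/7; P(data | jar C) = (9/12) = 3/4.
The prior-weighted likelihoods are 4/7 · 1/3 = 4/21, 2/7 · 5/7 = 10/49, 1/7 · 3/4 = 3/28; summing to 295/588.
By Bayes' rule, P(jar C | data) = (3/28) / (295/588) = 63/295.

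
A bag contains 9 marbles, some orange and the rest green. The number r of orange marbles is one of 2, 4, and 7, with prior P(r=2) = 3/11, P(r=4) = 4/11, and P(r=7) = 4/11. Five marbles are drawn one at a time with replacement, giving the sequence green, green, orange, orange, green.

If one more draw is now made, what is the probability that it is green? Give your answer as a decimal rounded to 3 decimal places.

0.584

The likelihood of the observed sequence under each hypothesis: P(data | r = 2) = (7/9)(7/9)(2/9)(2/9)(7/9) = 0.023235; P(data | r = 4) = (5/9)(5/9)(4/9)(4/9)(5/9) = 0.03387; P(data | r = 7) = (2/9)(2/9)(7/9)(7/9)(2/9) = 0.0066386.
Weighting by the prior gives 3/11 · 0.023235 = 0.0063368, 4/11 · 0.03387 = 0.012316, 4/11 · 0.0066386 = 0.002414; with total 0.021067.
Normalising, the posterior is P(r = 2 | data) = 0.30079, P(r = 4 | data) = 0.58462, P(r = 7 | data) = 0.11459.
Averaging over the posterior, P(green next | data) = (7/9)(0.30079) + (5/9)(0.58462) + (2/9)(0.11459) = 0.5842.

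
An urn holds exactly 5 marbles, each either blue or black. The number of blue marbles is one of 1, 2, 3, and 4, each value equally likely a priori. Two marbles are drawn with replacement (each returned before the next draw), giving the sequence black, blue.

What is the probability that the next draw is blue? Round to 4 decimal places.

Under each hypothesis, the probability of the observed sequence is: P(data | r = 1) = (4/5)(1/5) = 4/25; P(data | r = 2) = (3/5)(2/5) = 6/25; P(data | r = 3) = (2/5)(3/5) = 6/25; P(data | r = 4) = (1/5)(4/5) = 4/25.
Weighting by the prior gives 1/4 · 4/25 = 1/25, 1/4 · 6/25 = 3/50, 1/4 · 6/25 = 3/50, 1/4 · 4/25 = 1/25; summing to 1/5.
The posterior is then P(r = 1 | data) = 1/5, P(r = 2 | data) = 3/10, P(r = 3 | data) = 3/10, P(r = 4 | data) = 1/5.
The predictive probability is P(blue next | data) = (1/5)(1/5) + (2/5)(3/10) + (3/5)(3/10) + (4/5)(1/5) = 1/2.

0.5000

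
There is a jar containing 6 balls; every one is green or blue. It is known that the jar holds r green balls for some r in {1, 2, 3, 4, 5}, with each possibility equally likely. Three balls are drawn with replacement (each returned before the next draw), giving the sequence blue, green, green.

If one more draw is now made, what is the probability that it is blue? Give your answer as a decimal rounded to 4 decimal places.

The likelihood of the observed sequence under each hypothesis: P(data | r = 1) = (5/6)(1/6)(1/6) = 5/216; P(data | r = 2) = (4/6)(2/6)(2/6) = 2/27; P(data | r = 3) = (3/6)(3/6)(3/6) = 1/8; P(data | r = 4) = (2/6)(4/6)(4/6) = 4/27; P(data | r = 5) = (1/6)(5/6)(5/6) = 25/216.
The prior-weighted likelihoods are 1/5 · 5/216 = 1/216, 1/5 · 2/27 = 2/135, 1/5 · 1/8 = 1/40, 1/5 · 4/27 = 4/135, 1/5 · 25/216 = 5/216; these sum to 7/72.
Normalising, the posterior is P(r = 1 | data) = 1/21, P(r = 2 | data) = 16/105, P(r = 3 | data) = 9/35, P(r = 4 | data) = 32/105, P(r = 5 | data) = 5/21.
So P(blue next | data) = Σ P(blue next | H) P(H | data) = (5/6)(1/21) + (2/3)(16/105) + (1/2)(9/35) + (1/3)(32/105) + (1/6)(5/21) = 37/90.

0.4111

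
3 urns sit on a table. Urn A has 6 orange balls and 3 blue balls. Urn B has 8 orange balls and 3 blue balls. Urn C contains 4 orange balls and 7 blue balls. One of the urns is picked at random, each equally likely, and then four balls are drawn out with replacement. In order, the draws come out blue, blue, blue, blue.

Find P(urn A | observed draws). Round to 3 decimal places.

Compute the likelihood of the observed sequence for each case: P(data | urn A) = (3/9)(3/9)(3/9)(3/9) = 0.012346; P(data | urn B) = (3/11)(3/11)(3/11)(3/11) = 0.0055324; P(data | urn C) = (7/11)(7/11)(7/11)(7/11) = 0.16399.
The prior-weighted likelihoods are 1/3 · 0.012346 = 0.0041152, 1/3 · 0.0055324 = 0.0018441, 1/3 · 0.16399 = 0.054664; summing to 0.060623.
Therefore the posterior P(urn A | data) = (0.0041152) / (0.060623) = 0.067882.

0.068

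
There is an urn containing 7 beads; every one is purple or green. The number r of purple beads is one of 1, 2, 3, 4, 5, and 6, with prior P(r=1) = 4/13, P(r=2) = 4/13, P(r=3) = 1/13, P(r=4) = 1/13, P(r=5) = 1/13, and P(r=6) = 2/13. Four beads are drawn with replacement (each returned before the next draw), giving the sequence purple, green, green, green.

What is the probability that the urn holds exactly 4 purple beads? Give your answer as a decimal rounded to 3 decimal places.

For each hypothesis, P(data | H) works out to: P(data | r = 1) = (1/7)(6/7)(6/7)(6/7) = 0.089963; P(data | r = 2) = (2/7)(5/7)(5/7)(5/7) = 0.10412; P(data | r = 3) = (3/7)(4/7)(4/7)(4/7) = 0.079967; P(data | r = 4) = (4/7)(3/7)(3/7)(3/7) = 0.044981; P(data | r = 5) = (5/7)(2/7)(2/7)(2/7) = 0.01666; P(data | r = 6) = (6/7)(1/7)(1/7)(1/7) = 0.002499.
The prior-weighted likelihoods are 4/13 · 0.089963 = 0.027681, 4/13 · 0.10412 = 0.032038, 1/13 · 0.079967 = 0.0061513, 1/13 · 0.044981 = 0.0034601, 1/13 · 0.01666 = 0.0012815, 2/13 · 0.002499 = 0.00038446; summing to 0.070996.
So P(r = 4 | data) = (0.0034601) / (0.070996) = 0.048736.

0.049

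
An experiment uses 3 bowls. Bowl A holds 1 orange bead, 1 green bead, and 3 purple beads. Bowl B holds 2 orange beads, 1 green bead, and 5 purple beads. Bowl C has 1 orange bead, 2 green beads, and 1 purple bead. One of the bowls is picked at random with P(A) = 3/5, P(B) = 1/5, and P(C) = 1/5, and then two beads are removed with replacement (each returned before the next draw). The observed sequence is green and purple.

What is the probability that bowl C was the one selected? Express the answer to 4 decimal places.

Under each hypothesis, the probability of the observed sequence is: P(data | bowl A) = (1/5)(3/5) = 0.12; P(data | bowl B) = (1/8)(5/8) = 0.078125; P(data | bowl C) = (2/4)(1/4) = 0.125.
The prior-weighted likelihoods are 3/5 · 0.12 = 0.072, 1/5 · 0.078125 = 0.015625, 1/5 · 0.125 = 0.025; summing to 0.11263.
By Bayes' rule, P(bowl C | data) = (0.025) / (0.11263) = 0.22198.

0.2220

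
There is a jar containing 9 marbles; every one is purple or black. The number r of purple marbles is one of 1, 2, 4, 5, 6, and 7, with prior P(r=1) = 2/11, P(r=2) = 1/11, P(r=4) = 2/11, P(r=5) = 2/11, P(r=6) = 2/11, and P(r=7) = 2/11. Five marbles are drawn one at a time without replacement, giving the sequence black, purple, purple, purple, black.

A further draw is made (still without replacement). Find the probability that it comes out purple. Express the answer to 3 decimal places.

Compute the likelihood of the observed sequence for each case: P(data | r = 1) = (8/9)(1/8)(0/7) = 0; P(data | r = 2) = (7/9)(2/8)(1/7)(0/6) = 0; P(data | r = 4) = (5/9)(4/8)(3/7)(2/6)(4/5) = 2/63; P(data | r = 5) = (4/9)(5/8)(4/7)(3/6)(3/5) = 1/21; P(data | r = 6) = (3/9)(6/8)(5/7)(4/6)(2/5) = 1/21; P(data | r = 7) = (2/9)(7/8)(6/7)(5/6)(1/5) = 1/36.
The prior-weighted likelihoods are 2/11 · 0 = 0, 1/11 · 0 = 0, 2/11 · 2/63 = 4/693, 2/11 · 1/21 = 2/231, 2/11 · 1/21 = 2/231, 2/11 · 1/36 = 1/198; with total 13/462.
Dividing through by the total gives posterior P(r = 1 | data) = 0, P(r = 2 | data) = 0, P(r = 4 | data) = 8/39, P(r = 5 | data) = 4/13, P(r = 6 | data) = 4/13, P(r = 7 | data) = 7/39.
Averaging over the posterior, P(purple next | data) = (1/4)(8/39) + (1/2)(4/13) + (3/4)(4/13) + (1)(7/39) = 8/13.

0.615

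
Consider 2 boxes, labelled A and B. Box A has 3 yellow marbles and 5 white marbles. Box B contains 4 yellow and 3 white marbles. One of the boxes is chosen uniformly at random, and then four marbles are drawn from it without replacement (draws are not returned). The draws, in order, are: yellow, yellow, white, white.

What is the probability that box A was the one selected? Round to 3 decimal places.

The likelihood of the observed sequence under each hypothesis: P(data | box A) = (3/8)(2/7)(5/6)(4/5) = 1/14; P(data | box B) = (4/7)(3/6)(3/5)(2/4) = 3/35.
The prior-weighted likelihoods are 1/2 · 1/14 = 1/28, 1/2 · 3/35 = 3/70; these sum to 11/140.
Therefore the posterior P(box A | data) = (1/28) / (11/140) = 5/11.

0.455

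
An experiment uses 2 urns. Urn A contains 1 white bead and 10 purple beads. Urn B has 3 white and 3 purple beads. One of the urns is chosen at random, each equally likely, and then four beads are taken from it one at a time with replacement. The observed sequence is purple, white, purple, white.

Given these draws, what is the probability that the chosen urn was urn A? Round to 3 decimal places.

The likelihood of the observed sequence under each hypothesis: P(data | urn A) = (10/11)(1/11)(10/11)(1/11) = 0.0068301; P(data | urn B) = (3/6)(3/6)(3/6)(3/6) = 0.0625.
The prior-weighted likelihoods are 1/2 · 0.0068301 = 0.0034151, 1/2 · 0.0625 = 0.03125; with total 0.034665.
By Bayes' rule, P(urn A | data) = (0.0034151) / (0.034665) = 0.098516.

0.099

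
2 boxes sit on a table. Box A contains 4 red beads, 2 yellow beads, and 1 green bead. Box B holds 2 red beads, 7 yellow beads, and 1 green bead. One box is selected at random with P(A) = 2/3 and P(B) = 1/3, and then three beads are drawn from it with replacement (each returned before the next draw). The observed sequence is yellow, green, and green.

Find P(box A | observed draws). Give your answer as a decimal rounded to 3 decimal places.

Compute the likelihood of the observed sequence for each case: P(data | box A) = (2/7)(1/7)(1/7) = 0.0058309; P(data | box B) = (7/10)(1/10)(1/10) = 0.007.
Multiplying each by its prior: 2/3 · 0.0058309 = 0.0038873, 1/3 · 0.007 = 0.0023333; summing to 0.0062206.
By Bayes' rule, P(box A | data) = (0.0038873) / (0.0062206) = 0.6249.

0.625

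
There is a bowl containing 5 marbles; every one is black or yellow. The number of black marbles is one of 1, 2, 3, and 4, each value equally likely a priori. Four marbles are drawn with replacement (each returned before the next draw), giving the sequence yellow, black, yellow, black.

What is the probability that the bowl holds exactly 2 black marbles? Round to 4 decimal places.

Under each hypothesis, the probability of the observed sequence is: P(data | r = 1) = (4/5)(1/5)(4/5)(1/5) = 16/625; P(data | r = 2) = (3/5)(2/5)(3/5)(2/5) = 36/625; P(data | r = 3) = (2/5)(3/5)(2/5)(3/5) = 36/625; P(data | r = 4) = (1/5)(4/5)(1/5)(4/5) = 16/625.
Weighting by the prior gives 1/4 · 16/625 = 4/625, 1/4 · 36/625 = 9/625, 1/4 · 36/625 = 9/625, 1/4 · 16/625 = 4/625; these sum to 26/625.
Therefore the posterior P(r = 2 | data) = (9/625) / (26/625) = 9/26.

0.3462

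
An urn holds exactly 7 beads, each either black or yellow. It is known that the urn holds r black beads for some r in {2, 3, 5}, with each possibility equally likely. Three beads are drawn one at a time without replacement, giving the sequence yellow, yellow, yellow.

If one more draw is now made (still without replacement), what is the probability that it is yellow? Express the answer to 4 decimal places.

0.4286

Compute the likelihood of the observed sequence for each case: P(data | r = 2) = (5/7)(4/6)(3/5) = 2/7; P(data | r = 3) = (4/7)(3/6)(2/5) = 4/35; P(data | r = 5) = (2/7)(1/6)(0/5) = 0.
Weighting by the prior gives 1/3 · 2/7 = 2/21, 1/3 · 4/35 = 4/105, 1/3 · 0 = 0; with total 2/15.
The posterior is then P(r = 2 | data) = 5/7, P(r = 3 | data) = 2/7, P(r = 5 | data) = 0.
Averaging over the posterior, P(yellow next | data) = (1/2)(5/7) + (1/4)(2/7) = 3/7.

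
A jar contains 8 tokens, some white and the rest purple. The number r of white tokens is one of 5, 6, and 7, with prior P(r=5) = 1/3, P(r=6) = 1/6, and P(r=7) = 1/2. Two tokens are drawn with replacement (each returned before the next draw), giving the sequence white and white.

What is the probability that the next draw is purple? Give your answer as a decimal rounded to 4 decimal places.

0.1980

Compute the likelihood of the observed sequence for each case: P(data | r = 5) = (5/8)(5/8) = 25/64; P(data | r = 6) = (6/8)(6/8) = 9/16; P(data | r = 7) = (7/8)(7/8) = 49/64.
Multiplying each by its prior: 1/3 · 25/64 = 25/192, 1/6 · 9/16 = 3/32, 1/2 · 49/64 = 49/128; with total 233/384.
Normalising, the posterior is P(r = 5 | data) = 0.21459, P(r = 6 | data) = 0.15451, P(r = 7 | data) = 0.6309.
The predictive probability is P(purple next | data) = (3/8)(0.21459) + (1/4)(0.15451) + (1/8)(0.6309) = 0.19796.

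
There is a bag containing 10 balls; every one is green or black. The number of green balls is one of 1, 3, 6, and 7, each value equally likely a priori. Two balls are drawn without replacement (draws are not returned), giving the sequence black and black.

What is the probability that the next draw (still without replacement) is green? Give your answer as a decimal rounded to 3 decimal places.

Compute the likelihood of the observed sequence for each case: P(data | r = 1) = (9/10)(8/9) = 4/5; P(data | r = 3) = (7/10)(6/9) = 7/15; P(data | r = 6) = (4/10)(3/9) = 2/15; P(data | r = 7) = (3/10)(2/9) = 1/15.
Multiplying each by its prior: 1/4 · 4/5 = 1/5, 1/4 · 7/15 = 7/60, 1/4 · 2/15 = 1/30, 1/4 · 1/15 = 1/60; these sum to 11/30.
Dividing through by the total gives posterior P(r = 1 | data) = 6/11, P(r = 3 | data) = 7/22, P(r = 6 | data) = 1/11, P(r = 7 | data) = 1/22.
The predictive probability is P(green next | data) = (1/8)(6/11) + (3/8)(7/22) + (3/4)(1/11) + (7/8)(1/22) = 13/44.

0.295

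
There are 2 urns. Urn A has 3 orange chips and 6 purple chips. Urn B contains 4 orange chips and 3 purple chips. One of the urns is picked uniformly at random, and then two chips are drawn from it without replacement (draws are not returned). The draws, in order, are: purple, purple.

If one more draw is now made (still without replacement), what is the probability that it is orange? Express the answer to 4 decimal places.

0.5234

The likelihood of the observed sequence under each hypothesis: P(data | urn A) = (6/9)(5/8) = 5/12; P(data | urn B) = (3/7)(2/6) = 1/7.
The prior-weighted likelihoods are 1/2 · 5/12 = 5/24, 1/2 · 1/7 = 1/14; these sum to 47/168.
Normalising, the posterior is P(urn A | data) = 35/47, P(urn B | data) = 12/47.
Averaging over the posterior, P(orange next | data) = (3/7)(35/47) + (4/5)(12/47) = 123/235.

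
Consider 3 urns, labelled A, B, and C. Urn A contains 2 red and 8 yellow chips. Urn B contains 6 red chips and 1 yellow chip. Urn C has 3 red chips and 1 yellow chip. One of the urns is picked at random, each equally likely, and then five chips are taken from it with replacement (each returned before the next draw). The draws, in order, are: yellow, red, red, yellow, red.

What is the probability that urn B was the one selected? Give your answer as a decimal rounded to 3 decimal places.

0.290

For each hypothesis, P(data | H) works out to: P(data | urn A) = (8/10)(2/10)(2/10)(8/10)(2/10) = 0.00512; P(data | urn B) = (1/7)(6/7)(6/7)(1/7)(6/7) = 0.012852; P(data | urn C) = (1/4)(3/4)(3/4)(1/4)(3/4) = 0.026367.
Weighting by the prior gives 1/3 · 0.00512 = 0.0017067, 1/3 · 0.012852 = 0.0042839, 1/3 · 0.026367 = 0.0087891; summing to 0.01478.
By Bayes' rule, P(urn B | data) = (0.0042839) / (0.01478) = 0.28985.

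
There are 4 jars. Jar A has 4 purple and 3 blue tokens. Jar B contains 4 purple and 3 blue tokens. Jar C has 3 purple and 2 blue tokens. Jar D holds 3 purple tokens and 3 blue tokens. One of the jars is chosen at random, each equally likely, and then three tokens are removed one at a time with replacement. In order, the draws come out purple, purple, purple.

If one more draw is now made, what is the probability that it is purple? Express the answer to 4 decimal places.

0.5676

For each hypothesis, P(data | H) works out to: P(data | jar A) = (4/7)(4/7)(4/7) = 0.18659; P(data | jar B) = (4/7)(4/7)(4/7) = 0.18659; P(data | jar C) = (3/5)(3/5)(3/5) = 0.216; P(data | jar D) = (3/6)(3/6)(3/6) = 0.125.
Weighting by the prior gives 1/4 · 0.18659 = 0.046647, 1/4 · 0.18659 = 0.046647, 1/4 · 0.216 = 0.054, 1/4 · 0.125 = 0.03125; with total 0.17854.
The posterior is then P(jar A | data) = 0.26126, P(jar B | data) = 0.26126, P(jar C | data) = 0.30245, P(jar D | data) = 0.17503.
Averaging over the posterior, P(purple next | data) = (4/7)(0.26126) + (4/7)(0.26126) + (3/5)(0.30245) + (1/2)(0.17503) = 0.56757.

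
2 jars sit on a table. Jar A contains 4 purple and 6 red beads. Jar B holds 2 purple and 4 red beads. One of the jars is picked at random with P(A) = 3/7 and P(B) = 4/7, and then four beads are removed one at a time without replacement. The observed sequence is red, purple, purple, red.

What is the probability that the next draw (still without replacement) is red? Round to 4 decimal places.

0.8515

Compute the likelihood of the observed sequence for each case: P(data | jar A) = (6/10)(4/9)(3/8)(5/7) = 0.071429; P(data | jar B) = (4/6)(2/5)(1/4)(3/3) = 0.066667.
Multiplying each by its prior: 3/7 · 0.071429 = 0.030612, 4/7 · 0.066667 = 0.038095; these sum to 0.068707.
Dividing through by the total gives posterior P(jar A | data) = 0.44554, P(jar B | data) = 0.55446.
The predictive probability is P(red next | data) = (2/3)(0.44554) + (1)(0.55446) = 0.85149.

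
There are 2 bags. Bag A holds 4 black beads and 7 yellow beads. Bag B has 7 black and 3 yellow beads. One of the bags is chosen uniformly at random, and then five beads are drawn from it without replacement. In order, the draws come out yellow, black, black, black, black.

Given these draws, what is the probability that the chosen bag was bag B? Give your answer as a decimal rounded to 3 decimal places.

0.965

Under each hypothesis, the probability of the observed sequence is: P(data | bag A) = (7/11)(4/10)(3/9)(2/8)(1/7) = 1/330; P(data | bag B) = (3/10)(7/9)(6/8)(5/7)(4/6) = 1/12.
Multiplying each by its prior: 1/2 · 1/330 = 1/660, 1/2 · 1/12 = 1/24; these sum to 19/440.
So P(bag B | data) = (1/24) / (19/440) = 55/57.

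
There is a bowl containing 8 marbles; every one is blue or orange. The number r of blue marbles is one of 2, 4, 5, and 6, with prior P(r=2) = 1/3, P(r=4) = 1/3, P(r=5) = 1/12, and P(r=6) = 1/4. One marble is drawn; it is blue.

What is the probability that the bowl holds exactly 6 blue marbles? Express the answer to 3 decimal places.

0.383

Compute the likelihood of this draw for each case: P(data | r = 2) = (2/8) = 1/4; P(data | r = 4) = (4/8) = 1/2; P(data | r = 5) = (5/8) = 5/8; P(data | r = 6) = (6/8) = 3/4.
Multiplying each by its prior: 1/3 · 1/4 = 1/12, 1/3 · 1/2 = 1/6, 1/12 · 5/8 = 5/96, 1/4 · 3/4 = 3/16; with total 47/96.
Therefore the posterior P(r = 6 | data) = (3/16) / (47/96) = 18/47.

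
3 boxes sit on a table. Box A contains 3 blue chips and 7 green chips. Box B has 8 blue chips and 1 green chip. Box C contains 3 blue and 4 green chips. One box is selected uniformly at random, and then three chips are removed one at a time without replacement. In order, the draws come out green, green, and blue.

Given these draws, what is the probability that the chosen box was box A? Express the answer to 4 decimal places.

0.5052

Compute the likelihood of the observed sequence for each case: P(data | box A) = (7/10)(6/9)(3/8) = 7/40; P(data | box B) = (1/9)(0/8) = 0; P(data | box C) = (4/7)(3/6)(3/5) = 6/35.
The prior-weighted likelihoods are 1/3 · 7/40 = 7/120, 1/3 · 0 = 0, 1/3 · 6/35 = 2/35; summing to 97/840.
Hence P(box A | data) = (7/120) / (97/840) = 49/97.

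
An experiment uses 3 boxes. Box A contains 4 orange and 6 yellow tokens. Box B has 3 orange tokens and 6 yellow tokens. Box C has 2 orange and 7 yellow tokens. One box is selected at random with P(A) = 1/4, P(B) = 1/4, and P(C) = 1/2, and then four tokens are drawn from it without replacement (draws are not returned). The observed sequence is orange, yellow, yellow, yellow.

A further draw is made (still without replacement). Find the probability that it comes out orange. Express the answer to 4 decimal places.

0.3065

The likelihood of the observed sequence under each hypothesis: P(data | box A) = (4/10)(6/9)(5/8)(4/7) = 2/21; P(data | box B) = (3/9)(6/8)(5/7)(4/6) = 5/42; P(data | box C) = (2/9)(7/8)(6/7)(5/6) = 5/36.
Weighting by the prior gives 1/4 · 2/21 = 1/42, 1/4 · 5/42 = 5/168, 1/2 · 5/36 = 5/72; these sum to 31/252.
The posterior is then P(box A | data) = 6/31, P(box B | data) = 15/62, P(box C | data) = 35/62.
The predictive probability is P(orange next | data) = (1/2)(6/31) + (2/5)(15/62) + (1/5)(35/62) = 19/62.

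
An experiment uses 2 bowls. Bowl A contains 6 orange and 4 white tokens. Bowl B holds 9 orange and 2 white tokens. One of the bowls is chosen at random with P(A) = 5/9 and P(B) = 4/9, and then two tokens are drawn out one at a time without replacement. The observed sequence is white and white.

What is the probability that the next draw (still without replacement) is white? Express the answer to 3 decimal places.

0.225

Under each hypothesis, the probability of the observed sequence is: P(data | bowl A) = (4/10)(3/9) = 0.13333; P(data | bowl B) = (2/11)(1/10) = 0.018182.
Multiplying each by its prior: 5/9 · 0.13333 = 0.074074, 4/9 · 0.018182 = 0.0080808; summing to 0.082155.
Normalising, the posterior is P(bowl A | data) = 0.90164, P(bowl B | data) = 0.098361.
Averaging over the posterior, P(white next | data) = (1/4)(0.90164) + (0)(0.098361) = 0.22541.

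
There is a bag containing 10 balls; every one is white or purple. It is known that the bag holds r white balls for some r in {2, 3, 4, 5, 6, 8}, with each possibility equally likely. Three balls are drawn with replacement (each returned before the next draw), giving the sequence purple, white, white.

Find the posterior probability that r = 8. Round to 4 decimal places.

0.2177

Under each hypothesis, the probability of the observed sequence is: P(data | r = 2) = (8/10)(2/10)(2/10) = 0.032; P(data | r = 3) = (7/10)(3/10)(3/10) = 0.063; P(data | r = 4) = (6/10)(4/10)(4/10) = 0.096; P(data | r = 5) = (5/10)(5/10)(5/10) = 0.125; P(data | r = 6) = (4/10)(6/10)(6/10) = 0.144; P(data | r = 8) = (2/10)(8/10)(8/10) = 0.128.
The prior-weighted likelihoods are 1/6 · 0.032 = 0.0053333, 1/6 · 0.063 = 0.0105, 1/6 · 0.096 = 0.016, 1/6 · 0.125 = 0.020833, 1/6 · 0.144 = 0.024, 1/6 · 0.128 = 0.021333; with total 0.098.
By Bayes' rule, P(r = 8 | data) = (0.021333) / (0.098) = 0.21769.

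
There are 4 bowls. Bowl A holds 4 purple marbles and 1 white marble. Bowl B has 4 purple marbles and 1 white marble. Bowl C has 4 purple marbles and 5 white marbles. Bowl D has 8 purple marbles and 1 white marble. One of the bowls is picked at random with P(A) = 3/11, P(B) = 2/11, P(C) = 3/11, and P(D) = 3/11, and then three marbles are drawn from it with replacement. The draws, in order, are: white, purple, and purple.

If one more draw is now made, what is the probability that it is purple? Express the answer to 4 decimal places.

For each hypothesis, P(data | H) works out to: P(data | bowl A) = (1/5)(4/5)(4/5) = 0.128; P(data | bowl B) = (1/5)(4/5)(4/5) = 0.128; P(data | bowl C) = (5/9)(4/9)(4/9) = 0.10974; P(data | bowl D) = (1/9)(8/9)(8/9) = 0.087791.
The prior-weighted likelihoods are 3/11 · 0.128 = 0.034909, 2/11 · 0.128 = 0.023273, 3/11 · 0.10974 = 0.029929, 3/11 · 0.087791 = 0.023943; summing to 0.11205.
The posterior is then P(bowl A | data) = 0.31154, P(bowl B | data) = 0.20769, P(bowl C | data) = 0.26709, P(bowl D | data) = 0.21368.
Averaging over the posterior, P(purple next | data) = (4/5)(0.31154) + (4/5)(0.20769) + (4/9)(0.26709) + (8/9)(0.21368) = 0.72403.

0.7240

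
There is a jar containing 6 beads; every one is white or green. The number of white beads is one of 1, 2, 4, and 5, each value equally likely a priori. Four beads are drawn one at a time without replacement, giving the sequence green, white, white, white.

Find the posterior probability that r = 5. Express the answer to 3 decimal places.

0.556

Under each hypothesis, the probability of the observed sequence is: P(data | r = 1) = (5/6)(1/5)(0/4) = 0; P(data | r = 2) = (4/6)(2/5)(1/4)(0/3) = 0; P(data | r = 4) = (2/6)(4/5)(3/4)(2/3) = 2/15; P(data | r = 5) = (1/6)(5/5)(4/4)(3/3) = 1/6.
Weighting by the prior gives 1/4 · 0 = 0, 1/4 · 0 = 0, 1/4 · 2/15 = 1/30, 1/4 · 1/6 = 1/24; summing to 3/40.
So P(r = 5 | data) = (1/24) / (3/40) = 5/9.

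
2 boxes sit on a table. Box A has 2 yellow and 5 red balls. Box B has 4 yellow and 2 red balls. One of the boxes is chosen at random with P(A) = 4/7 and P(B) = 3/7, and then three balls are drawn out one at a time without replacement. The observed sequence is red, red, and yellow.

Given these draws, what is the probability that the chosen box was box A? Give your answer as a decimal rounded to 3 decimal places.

0.792

The likelihood of the observed sequence under each hypothesis: P(data | box A) = (5/7)(4/6)(2/5) = 4/21; P(data | box B) = (2/6)(1/5)(4/4) = 1/15.
Weighting by the prior gives 4/7 · 4/21 = 16/147, 3/7 · 1/15 = 1/35; with total 101/735.
Hence P(box A | data) = (16/147) / (101/735) = 80/101.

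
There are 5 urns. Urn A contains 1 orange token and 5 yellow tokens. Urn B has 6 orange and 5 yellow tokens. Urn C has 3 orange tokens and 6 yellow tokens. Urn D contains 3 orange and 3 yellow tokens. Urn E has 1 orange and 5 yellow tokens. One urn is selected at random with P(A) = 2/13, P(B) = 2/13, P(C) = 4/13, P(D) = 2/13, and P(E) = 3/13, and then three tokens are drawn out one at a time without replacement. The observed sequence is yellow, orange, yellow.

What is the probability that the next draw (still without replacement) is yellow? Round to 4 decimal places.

Under each hypothesis, the probability of the observed sequence is: P(data | urn A) = (5/6)(1/5)(4/4) = 0.16667; P(data | urn B) = (5/11)(6/10)(4/9) = 0.12121; P(data | urn C) = (6/9)(3/8)(5/7) = 0.17857; P(data | urn D) = (3/6)(3/5)(2/4) = 0.15; P(data | urn E) = (5/6)(1/5)(4/4) = 0.16667.
Weighting by the prior gives 2/13 · 0.16667 = 0.025641, 2/13 · 0.12121 = 0.018648, 4/13 · 0.17857 = 0.054945, 2/13 · 0.15 = 0.023077, 3/13 · 0.16667 = 0.038462; these sum to 0.16077.
Normalising, the posterior is P(urn A | data) = 0.15949, P(urn B | data) = 0.11599, P(urn C | data) = 0.34176, P(urn D | data) = 0.14354, P(urn E | data) = 0.23923.
Averaging over the posterior, P(yellow next | data) = (1)(0.15949) + (3/8)(0.11599) + (2/3)(0.34176) + (1/3)(0.14354) + (1)(0.23923) = 0.7179.

0.7179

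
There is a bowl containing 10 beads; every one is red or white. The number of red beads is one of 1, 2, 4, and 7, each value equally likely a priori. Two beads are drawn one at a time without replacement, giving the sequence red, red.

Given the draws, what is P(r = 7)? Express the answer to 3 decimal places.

Compute the likelihood of the observed sequence for each case: P(data | r = 1) = (1/10)(0/9) = 0; P(data | r = 2) = (2/10)(1/9) = 1/45; P(data | r = 4) = (4/10)(3/9) = 2/15; P(data | r = 7) = (7/10)(6/9) = 7/15.
The prior-weighted likelihoods are 1/4 · 0 = 0, 1/4 · 1/45 = 1/180, 1/4 · 2/15 = 1/30, 1/4 · 7/15 = 7/60; these sum to 7/45.
Hence P(r = 7 | data) = (7/60) / (7/45) = 3/4.

0.750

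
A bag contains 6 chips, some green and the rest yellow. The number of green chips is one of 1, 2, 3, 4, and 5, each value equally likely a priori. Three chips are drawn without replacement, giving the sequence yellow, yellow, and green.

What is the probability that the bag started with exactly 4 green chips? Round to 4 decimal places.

0.1143

For each hypothesis, P(data | H) works out to: P(data | r = 1) = (5/6)(4/5)(1/4) = 1/6; P(data | r = 2) = (4/6)(3/5)(2/4) = 1/5; P(data | r = 3) = (3/6)(2/5)(3/4) = 3/20; P(data | r = 4) = (2/6)(1/5)(4/4) = 1/15; P(data | r = 5) = (1/6)(0/5) = 0.
Weighting by the prior gives 1/5 · 1/6 = 1/30, 1/5 · 1/5 = 1/25, 1/5 · 3/20 = 3/100, 1/5 · 1/15 = 1/75, 1/5 · 0 = 0; summing to 7/60.
By Bayes' rule, P(r = 4 | data) = (1/75) / (7/60) = 4/35.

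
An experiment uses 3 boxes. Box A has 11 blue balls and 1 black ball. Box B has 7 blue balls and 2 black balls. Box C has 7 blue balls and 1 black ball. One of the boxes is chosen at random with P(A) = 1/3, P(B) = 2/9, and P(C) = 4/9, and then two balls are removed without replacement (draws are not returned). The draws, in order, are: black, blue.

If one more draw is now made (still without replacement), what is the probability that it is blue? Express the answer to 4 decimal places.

0.9512

Compute the likelihood of the observed sequence for each case: P(data | box A) = (1/12)(11/11) = 1/12; P(data | box B) = (2/9)(7/8) = 7/36; P(data | box C) = (1/8)(7/7) = 1/8.
The prior-weighted likelihoods are 1/3 · 1/12 = 1/36, 2/9 · 7/36 = 7/162, 4/9 · 1/8 = 1/18; these sum to 41/324.
The posterior is then P(box A | data) = 9/41, P(box B | data) = 14/41, P(box C | data) = 18/41.
The predictive probability is P(blue next | data) = (1)(9/41) + (6/7)(14/41) + (1)(18/41) = 39/41.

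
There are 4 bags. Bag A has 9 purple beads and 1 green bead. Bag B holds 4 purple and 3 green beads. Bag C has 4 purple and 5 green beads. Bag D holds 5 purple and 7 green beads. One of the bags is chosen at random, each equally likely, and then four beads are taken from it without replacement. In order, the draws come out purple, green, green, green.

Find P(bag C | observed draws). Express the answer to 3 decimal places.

0.404

For each hypothesis, P(data | H) works out to: P(data | bag A) = (9/10)(1/9)(0/8) = 0; P(data | bag B) = (4/7)(3/6)(2/5)(1/4) = 0.028571; P(data | bag C) = (4/9)(5/8)(4/7)(3/6) = 0.079365; P(data | bag D) = (5/12)(7/11)(6/10)(5/9) = 0.088384.
The prior-weighted likelihoods are 1/4 · 0 = 0, 1/4 · 0.028571 = 0.0071429, 1/4 · 0.079365 = 0.019841, 1/4 · 0.088384 = 0.022096; with total 0.04908.
So P(bag C | data) = (0.019841) / (0.04908) = 0.40426.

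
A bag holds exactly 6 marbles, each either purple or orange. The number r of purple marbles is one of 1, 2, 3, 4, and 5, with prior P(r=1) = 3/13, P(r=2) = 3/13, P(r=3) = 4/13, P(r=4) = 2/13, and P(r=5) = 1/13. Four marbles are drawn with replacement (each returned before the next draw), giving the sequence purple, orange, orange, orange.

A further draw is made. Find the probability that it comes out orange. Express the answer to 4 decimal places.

Compute the likelihood of the observed sequence for each case: P(data | r = 1) = (1/6)(5/6)(5/6)(5/6) = 0.096451; P(data | r = 2) = (2/6)(4/6)(4/6)(4/6) = 0.098765; P(data | r = 3) = (3/6)(3/6)(3/6)(3/6) = 0.0625; P(data | r = 4) = (4/6)(2/6)(2/6)(2/6) = 0.024691; P(data | r = 5) = (5/6)(1/6)(1/6)(1/6) = 0.003858.
Multiplying each by its prior: 3/13 · 0.096451 = 0.022258, 3/13 · 0.098765 = 0.022792, 4/13 · 0.0625 = 0.019231, 2/13 · 0.024691 = 0.0037987, 1/13 · 0.003858 = 0.00029677; these sum to 0.068376.
Normalising, the posterior is P(r = 1 | data) = 0.32552, P(r = 2 | data) = 0.33333, P(r = 3 | data) = 0.28125, P(r = 4 | data) = 0.055556, P(r = 5 | data) = 0.0043403.
Averaging over the posterior, P(orange next | data) = (5/6)(0.32552) + (2/3)(0.33333) + (1/2)(0.28125) + (1/3)(0.055556) + (1/6)(0.0043403) = 0.65336.

0.6534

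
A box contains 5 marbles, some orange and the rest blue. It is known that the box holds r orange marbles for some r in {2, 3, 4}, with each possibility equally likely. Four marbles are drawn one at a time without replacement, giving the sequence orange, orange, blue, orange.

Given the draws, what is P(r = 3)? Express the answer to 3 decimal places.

0.333

Compute the likelihood of the observed sequence for each case: P(data | r = 2) = (2/5)(1/4)(3/3)(0/2) = 0; P(data | r = 3) = (3/5)(2/4)(2/3)(1/2) = 1/10; P(data | r = 4) = (4/5)(3/4)(1/3)(2/2) = 1/5.
The prior-weighted likelihoods are 1/3 · 0 = 0, 1/3 · 1/10 = 1/30, 1/3 · 1/5 = 1/15; summing to 1/10.
Hence P(r = 3 | data) = (1/30) / (1/10) = 1/3.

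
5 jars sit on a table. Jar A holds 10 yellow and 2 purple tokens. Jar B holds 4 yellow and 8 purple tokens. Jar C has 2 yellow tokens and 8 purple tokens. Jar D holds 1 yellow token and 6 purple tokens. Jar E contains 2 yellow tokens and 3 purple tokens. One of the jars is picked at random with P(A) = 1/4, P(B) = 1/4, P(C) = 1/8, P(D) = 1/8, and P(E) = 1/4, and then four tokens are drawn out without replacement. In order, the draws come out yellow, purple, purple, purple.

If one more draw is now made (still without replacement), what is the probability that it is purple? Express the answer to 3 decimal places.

0.563

For each hypothesis, P(data | H) works out to: P(data | jar A) = (10/12)(2/11)(1/10)(0/9) = 0; P(data | jar B) = (4/12)(8/11)(7/10)(6/9) = 0.11313; P(data | jar C) = (2/10)(8/9)(7/8)(6/7) = 0.13333; P(data | jar D) = (1/7)(6/6)(5/5)(4/4) = 0.14286; P(data | jar E) = (2/5)(3/4)(2/3)(1/2) = 0.1.
The prior-weighted likelihoods are 1/4 · 0 = 0, 1/4 · 0.11313 = 0.028283, 1/8 · 0.13333 = 0.016667, 1/8 · 0.14286 = 0.017857, 1/4 · 0.1 = 0.025; summing to 0.087807.
The posterior is then P(jar A | data) = 0, P(jar B | data) = 0.3221, P(jar C | data) = 0.18981, P(jar D | data) = 0.20337, P(jar E | data) = 0.28472.
So P(purple next | data) = Σ P(purple next | H) P(H | data) = (5/8)(0.3221) + (5/6)(0.18981) + (1)(0.20337) + (0)(0.28472) = 0.56286.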